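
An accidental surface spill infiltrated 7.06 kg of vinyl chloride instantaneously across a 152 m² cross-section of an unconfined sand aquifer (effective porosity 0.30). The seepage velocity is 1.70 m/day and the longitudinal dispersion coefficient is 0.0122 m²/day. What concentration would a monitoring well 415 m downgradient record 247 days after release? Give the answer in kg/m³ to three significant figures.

0.00343 kg/m³

For an instantaneous plane source, C(x,t) = M/(n_e·A·√(4πDt)) · exp(−(x−vt)²/(4Dt)), with n_e·A the pore (flow) area.
Plume center vt = 1.70 × 247 = 419.9 m, so the well at 415 m is 4.9 m upgradient of the peak.
√(4πDt) = 6.154 m, giving peak height M/(n_e·A·√(4πDt)) = 7.06/(0.30 × 152 × 6.154) = 0.02516 kg/m³.
(x−vt)²/(4Dt) = (-4.9)²/(4 × 0.0122 × 247) = 1.992; exp(−1.992) = 0.1364.
C = 0.02516 × 0.1364 = 0.00343 kg/m³.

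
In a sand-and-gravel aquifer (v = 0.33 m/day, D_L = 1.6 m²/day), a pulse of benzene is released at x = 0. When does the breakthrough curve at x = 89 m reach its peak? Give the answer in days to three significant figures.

For the 1D instantaneous-source solution, setting ∂C/∂t = 0 at fixed x gives v²t² + 2Dt − x² = 0, so t = (√(D² + v²x²) − D)/v².
√(D² + v²x²) = √(1.6² + 0.33² × 89²) = 29.41; v² = 0.1089.
t = (29.41 − 1.6)/0.1089 = 255 days (vs. the pure-advection estimate x/v = 270 d).

255 days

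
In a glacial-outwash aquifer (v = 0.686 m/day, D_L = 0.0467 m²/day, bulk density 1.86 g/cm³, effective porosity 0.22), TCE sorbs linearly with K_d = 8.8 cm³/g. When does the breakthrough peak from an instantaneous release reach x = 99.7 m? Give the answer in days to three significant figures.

Retardation factor R = 1 + ρ_b·K_d/n = 1 + 1.86 × 8.8/0.22 = 75.40.
Sorption retards both mechanisms: v_R = v/R = 0.009098 m/day, D_R = D/R = 0.0006194 m²/day.
Peak time from v_R²t² + 2D_R t − x² = 0: t = (√(D_R² + v_R²x²) − D_R)/v_R².
√(D_R² + v_R²x²) = √(0.0006194² + 0.009098² × 99.7²) = 0.9071; v_R² = 8.277e-05.
t = (0.9071 − 0.0006194)/8.277e-05 = 11000 days.

11000 days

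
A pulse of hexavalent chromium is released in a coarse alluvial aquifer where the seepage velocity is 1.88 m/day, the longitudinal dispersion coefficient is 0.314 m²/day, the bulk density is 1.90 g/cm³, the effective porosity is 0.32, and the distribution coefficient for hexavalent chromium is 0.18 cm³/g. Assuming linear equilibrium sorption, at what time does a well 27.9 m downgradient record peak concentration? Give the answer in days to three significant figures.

30.5 days

Retardation factor R = 1 + ρ_b·K_d/n = 1 + 1.90 × 0.18/0.32 = 2.069.
Sorption retards both mechanisms: v_R = v/R = 0.9087 m/day, D_R = D/R = 0.1518 m²/day.
Peak time from v_R²t² + 2D_R t − x² = 0: t = (√(D_R² + v_R²x²) − D_R)/v_R².
√(D_R² + v_R²x²) = √(0.1518² + 0.9087² × 27.9²) = 25.35; v_R² = 0.8257.
t = (25.35 − 0.1518)/0.8257 = 30.5 days.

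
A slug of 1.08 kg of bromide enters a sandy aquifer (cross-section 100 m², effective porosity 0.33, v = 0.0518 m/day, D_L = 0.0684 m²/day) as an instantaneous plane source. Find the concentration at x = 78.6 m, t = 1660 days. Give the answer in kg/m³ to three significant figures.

For an instantaneous plane source, C(x,t) = M/(n_e·A·√(4πDt)) · exp(−(x−vt)²/(4Dt)), with n_e·A the pore (flow) area.
Plume center vt = 0.0518 × 1660 = 85.988 m, so the well at 78.6 m is 7.388 m upgradient of the peak.
√(4πDt) = 37.77 m, giving peak height M/(n_e·A·√(4πDt)) = 1.08/(0.33 × 100 × 37.77) = 0.0008665 kg/m³.
(x−vt)²/(4Dt) = (-7.388)²/(4 × 0.0684 × 1660) = 0.1202; exp(−0.1202) = 0.8867.
C = 0.0008665 × 0.8867 = 0.000768 kg/m³.

0.000768 kg/m³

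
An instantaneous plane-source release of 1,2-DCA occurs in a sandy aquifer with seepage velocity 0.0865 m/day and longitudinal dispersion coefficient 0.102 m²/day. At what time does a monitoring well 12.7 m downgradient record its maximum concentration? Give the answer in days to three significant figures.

For the 1D instantaneous-source solution, setting ∂C/∂t = 0 at fixed x gives v²t² + 2Dt − x² = 0, so t = (√(D² + v²x²) − D)/v².
√(D² + v²x²) = √(0.102² + 0.0865² × 12.7²) = 1.103; v² = 0.00748225.
t = (1.103 − 0.102)/0.00748225 = 134 days (vs. the pure-advection estimate x/v = 147 d).

134 days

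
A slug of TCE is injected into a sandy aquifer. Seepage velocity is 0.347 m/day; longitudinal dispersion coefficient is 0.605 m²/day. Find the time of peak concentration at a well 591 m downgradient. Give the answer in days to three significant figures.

1700 days

For the 1D instantaneous-source solution, setting ∂C/∂t = 0 at fixed x gives v²t² + 2Dt − x² = 0, so t = (√(D² + v²x²) − D)/v².
√(D² + v²x²) = √(0.605² + 0.347² × 591²) = 205.1; v² = 0.120409.
t = (205.1 − 0.605)/0.120409 = 1700 days (vs. the pure-advection estimate x/v = 1700 d).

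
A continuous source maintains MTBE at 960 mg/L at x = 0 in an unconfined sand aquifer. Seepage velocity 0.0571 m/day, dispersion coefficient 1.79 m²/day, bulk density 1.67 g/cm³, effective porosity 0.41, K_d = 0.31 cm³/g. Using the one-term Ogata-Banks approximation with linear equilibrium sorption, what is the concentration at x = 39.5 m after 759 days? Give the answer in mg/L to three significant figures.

267 mg/L

Retardation factor R = 1 + ρ_b·K_d/n = 1 + 1.67 × 0.31/0.41 = 2.263.
Sorption retards both mechanisms: v_R = v/R = 0.02523 m/day, D_R = D/R = 0.7910 m²/day.
v_R·t = 0.02523 × 759 = 19.14957 m; 2√(D_R t) = 49.00 m; argument = (39.5 − 19.14957)/49.00 = 0.4153.
C = C₀ × ½·erfc(0.4153) = 960 × 0.2785 = 267 mg/L.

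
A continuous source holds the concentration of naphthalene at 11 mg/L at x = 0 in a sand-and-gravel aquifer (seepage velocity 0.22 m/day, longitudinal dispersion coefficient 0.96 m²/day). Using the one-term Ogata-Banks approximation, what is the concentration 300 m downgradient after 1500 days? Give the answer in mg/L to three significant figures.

7.83 mg/L

For a continuous step input, C/C₀ ≈ ½·erfc((x−vt)/(2√(Dt))).
vt = 0.22 × 1500 = 330 m and 2√(Dt) = 2√(0.96 × 1500) = 75.89 m.
Argument (x−vt)/(2√(Dt)) = (300 − 330)/75.89 = -0.3953; ½·erfc(-0.3953) = 0.7119.
C = 11 × 0.7119 = 7.83 mg/L.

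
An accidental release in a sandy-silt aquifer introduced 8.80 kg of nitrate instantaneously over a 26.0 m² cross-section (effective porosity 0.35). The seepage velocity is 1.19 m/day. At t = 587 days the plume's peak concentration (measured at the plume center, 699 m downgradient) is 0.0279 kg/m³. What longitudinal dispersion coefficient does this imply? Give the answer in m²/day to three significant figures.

At the plume center C_max = M/(n_e·A·√(4πDt)), so D = M²/(4πt·(n_e·A·C_max)²).
n_e·A·C_max = 0.35 × 26.0 × 0.0279 = 0.2539 kg/m.
D = 8.80²/(4π × 587 × 0.2539²) = 0.163 m²/day.

0.163 m²/day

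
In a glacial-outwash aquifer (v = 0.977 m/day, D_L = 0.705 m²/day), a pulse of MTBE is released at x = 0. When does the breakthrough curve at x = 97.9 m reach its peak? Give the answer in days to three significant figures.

99.5 days

For the 1D instantaneous-source solution, setting ∂C/∂t = 0 at fixed x gives v²t² + 2Dt − x² = 0, so t = (√(D² + v²x²) − D)/v².
√(D² + v²x²) = √(0.705² + 0.977² × 97.9²) = 95.65; v² = 0.954529.
t = (95.65 − 0.705)/0.954529 = 99.5 days (vs. the pure-advection estimate x/v = 100 d).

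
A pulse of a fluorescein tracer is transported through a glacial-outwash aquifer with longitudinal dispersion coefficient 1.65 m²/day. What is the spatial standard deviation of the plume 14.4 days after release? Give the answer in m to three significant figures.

Dispersive spreading gives a Gaussian with σ² = 2Dt; advection only shifts the center.
σ = √(2 × 1.65 × 14.4) = 6.89 m.

6.89 m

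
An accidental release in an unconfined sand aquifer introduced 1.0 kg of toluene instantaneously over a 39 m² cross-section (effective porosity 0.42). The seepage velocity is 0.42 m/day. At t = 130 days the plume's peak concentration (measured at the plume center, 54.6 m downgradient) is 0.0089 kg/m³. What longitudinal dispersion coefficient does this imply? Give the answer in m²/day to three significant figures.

0.0288 m²/day

At the plume center C_max = M/(n_e·A·√(4πDt)), so D = M²/(4πt·(n_e·A·C_max)²).
n_e·A·C_max = 0.42 × 39 × 0.0089 = 0.1458 kg/m.
D = 1.0²/(4π × 130 × 0.1458²) = 0.0288 m²/day.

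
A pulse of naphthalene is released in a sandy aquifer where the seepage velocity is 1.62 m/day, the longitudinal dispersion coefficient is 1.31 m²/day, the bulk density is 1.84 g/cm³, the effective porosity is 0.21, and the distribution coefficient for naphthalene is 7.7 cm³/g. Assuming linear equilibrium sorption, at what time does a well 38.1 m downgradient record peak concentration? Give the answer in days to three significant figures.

Retardation factor R = 1 + ρ_b·K_d/n = 1 + 1.84 × 7.7/0.21 = 68.47.
Sorption retards both mechanisms: v_R = v/R = 0.02366 m/day, D_R = D/R = 0.01913 m²/day.
Peak time from v_R²t² + 2D_R t − x² = 0: t = (√(D_R² + v_R²x²) − D_R)/v_R².
√(D_R² + v_R²x²) = √(0.01913² + 0.02366² × 38.1²) = 0.9016; v_R² = 0.0005598.
t = (0.9016 − 0.01913)/0.0005598 = 1580 days.

1580 days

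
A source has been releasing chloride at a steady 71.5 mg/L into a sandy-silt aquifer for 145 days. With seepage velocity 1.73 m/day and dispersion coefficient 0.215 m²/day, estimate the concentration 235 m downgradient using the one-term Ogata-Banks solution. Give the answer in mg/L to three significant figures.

69.9 mg/L

For a continuous step input, C/C₀ ≈ ½·erfc((x−vt)/(2√(Dt))).
vt = 1.73 × 145 = 250.85 m and 2√(Dt) = 2√(0.215 × 145) = 11.17 m.
Argument (x−vt)/(2√(Dt)) = (235 − 250.85)/11.17 = -1.419; ½·erfc(-1.419) = 0.9776.
C = 71.5 × 0.9776 = 69.9 mg/L.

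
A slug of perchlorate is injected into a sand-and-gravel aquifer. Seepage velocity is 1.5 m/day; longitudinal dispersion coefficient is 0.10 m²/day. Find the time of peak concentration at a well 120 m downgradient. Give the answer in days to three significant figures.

For the 1D instantaneous-source solution, setting ∂C/∂t = 0 at fixed x gives v²t² + 2Dt − x² = 0, so t = (√(D² + v²x²) − D)/v².
√(D² + v²x²) = √(0.10² + 1.5² × 120²) = 180.0; v² = 2.25.
t = (180.0 − 0.10)/2.25 = 80.0 days (vs. the pure-advection estimate x/v = 80.0 d).

80.0 days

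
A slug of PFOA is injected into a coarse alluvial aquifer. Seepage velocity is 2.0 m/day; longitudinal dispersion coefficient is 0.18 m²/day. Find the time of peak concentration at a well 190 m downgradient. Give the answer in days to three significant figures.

For the 1D instantaneous-source solution, setting ∂C/∂t = 0 at fixed x gives v²t² + 2Dt − x² = 0, so t = (√(D² + v²x²) − D)/v².
√(D² + v²x²) = √(0.18² + 2.0² × 190²) = 380.0; v² = 4.
t = (380.0 − 0.18)/4 = 95.0 days (vs. the pure-advection estimate x/v = 95.0 d).

95.0 days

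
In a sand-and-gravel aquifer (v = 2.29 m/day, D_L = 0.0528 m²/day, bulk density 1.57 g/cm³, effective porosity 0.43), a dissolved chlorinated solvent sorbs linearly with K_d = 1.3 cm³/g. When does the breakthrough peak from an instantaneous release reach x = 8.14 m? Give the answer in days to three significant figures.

Retardation factor R = 1 + ρ_b·K_d/n = 1 + 1.57 × 1.3/0.43 = 5.747.
Sorption retards both mechanisms: v_R = v/R = 0.3985 m/day, D_R = D/R = 0.009187 m²/day.
Peak time from v_R²t² + 2D_R t − x² = 0: t = (√(D_R² + v_R²x²) − D_R)/v_R².
√(D_R² + v_R²x²) = √(0.009187² + 0.3985² × 8.14²) = 3.244; v_R² = 0.1588.
t = (3.244 − 0.009187)/0.1588 = 20.4 days.

20.4 days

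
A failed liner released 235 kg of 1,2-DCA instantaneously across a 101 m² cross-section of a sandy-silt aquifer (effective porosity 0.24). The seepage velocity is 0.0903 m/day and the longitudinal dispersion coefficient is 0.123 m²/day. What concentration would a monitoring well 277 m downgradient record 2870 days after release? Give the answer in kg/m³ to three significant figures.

For an instantaneous plane source, C(x,t) = M/(n_e·A·√(4πDt)) · exp(−(x−vt)²/(4Dt)), with n_e·A the pore (flow) area.
Plume center vt = 0.0903 × 2870 = 259.161 m, so the well at 277 m is 17.839 m downgradient of the peak.
√(4πDt) = 66.60 m, giving peak height M/(n_e·A·√(4πDt)) = 235/(0.24 × 101 × 66.60) = 0.1456 kg/m³.
(x−vt)²/(4Dt) = (17.839)²/(4 × 0.123 × 2870) = 0.2254; exp(−0.2254) = 0.7982.
C = 0.1456 × 0.7982 = 0.116 kg/m³.

0.116 kg/m³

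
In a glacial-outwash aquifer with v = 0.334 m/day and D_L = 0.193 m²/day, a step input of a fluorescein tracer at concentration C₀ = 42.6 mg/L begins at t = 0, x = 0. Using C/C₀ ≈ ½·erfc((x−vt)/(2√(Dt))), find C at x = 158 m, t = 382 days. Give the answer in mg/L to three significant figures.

For a continuous step input, C/C₀ ≈ ½·erfc((x−vt)/(2√(Dt))).
vt = 0.334 × 382 = 127.588 m and 2√(Dt) = 2√(0.193 × 382) = 17.17 m.
Argument (x−vt)/(2√(Dt)) = (158 − 127.588)/17.17 = 1.771; ½·erfc(1.771) = 0.006130.
C = 42.6 × 0.006130 = 0.261 mg/L.

0.261 mg/L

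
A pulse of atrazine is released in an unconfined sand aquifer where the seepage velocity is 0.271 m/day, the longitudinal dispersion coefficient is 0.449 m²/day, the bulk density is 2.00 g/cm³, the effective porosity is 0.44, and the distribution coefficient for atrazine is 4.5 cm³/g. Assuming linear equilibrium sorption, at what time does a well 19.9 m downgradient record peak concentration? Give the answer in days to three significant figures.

Retardation factor R = 1 + ρ_b·K_d/n = 1 + 2.00 × 4.5/0.44 = 21.45.
Sorption retards both mechanisms: v_R = v/R = 0.01263 m/day, D_R = D/R = 0.02093 m²/day.
Peak time from v_R²t² + 2D_R t − x² = 0: t = (√(D_R² + v_R²x²) − D_R)/v_R².
√(D_R² + v_R²x²) = √(0.02093² + 0.01263² × 19.9²) = 0.2522; v_R² = 0.0001595.
t = (0.2522 − 0.02093)/0.0001595 = 1450 days.

1450 days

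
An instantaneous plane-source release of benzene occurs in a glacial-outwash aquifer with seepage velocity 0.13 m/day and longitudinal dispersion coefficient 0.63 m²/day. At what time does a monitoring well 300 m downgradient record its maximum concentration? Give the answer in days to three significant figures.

For the 1D instantaneous-source solution, setting ∂C/∂t = 0 at fixed x gives v²t² + 2Dt − x² = 0, so t = (√(D² + v²x²) − D)/v².
√(D² + v²x²) = √(0.63² + 0.13² × 300²) = 39.01; v² = 0.0169.
t = (39.01 − 0.63)/0.0169 = 2270 days (vs. the pure-advection estimate x/v = 2310 d).

2270 days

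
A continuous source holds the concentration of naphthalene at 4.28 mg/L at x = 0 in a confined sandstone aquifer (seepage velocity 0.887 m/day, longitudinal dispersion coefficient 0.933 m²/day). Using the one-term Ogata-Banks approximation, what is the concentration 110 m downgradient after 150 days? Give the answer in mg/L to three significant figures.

For a continuous step input, C/C₀ ≈ ½·erfc((x−vt)/(2√(Dt))).
vt = 0.887 × 150 = 133.05 m and 2√(Dt) = 2√(0.933 × 150) = 23.66 m.
Argument (x−vt)/(2√(Dt)) = (110 − 133.05)/23.66 = -0.9742; ½·erfc(-0.9742) = 0.9159.
C = 4.28 × 0.9159 = 3.92 mg/L.

3.92 mg/L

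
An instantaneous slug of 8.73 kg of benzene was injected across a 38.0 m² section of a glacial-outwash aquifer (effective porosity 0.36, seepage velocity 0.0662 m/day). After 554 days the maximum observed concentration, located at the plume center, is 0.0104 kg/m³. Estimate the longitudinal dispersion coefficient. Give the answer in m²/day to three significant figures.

0.541 m²/day

At the plume center C_max = M/(n_e·A·√(4πDt)), so D = M²/(4πt·(n_e·A·C_max)²).
n_e·A·C_max = 0.36 × 38.0 × 0.0104 = 0.1423 kg/m.
D = 8.73²/(4π × 554 × 0.1423²) = 0.541 m²/day.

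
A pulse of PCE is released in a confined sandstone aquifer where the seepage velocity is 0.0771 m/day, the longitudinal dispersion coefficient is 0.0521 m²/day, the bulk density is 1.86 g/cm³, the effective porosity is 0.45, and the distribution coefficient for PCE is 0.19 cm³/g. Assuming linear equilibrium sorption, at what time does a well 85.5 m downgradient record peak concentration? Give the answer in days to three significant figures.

1960 days

Retardation factor R = 1 + ρ_b·K_d/n = 1 + 1.86 × 0.19/0.45 = 1.785.
Sorption retards both mechanisms: v_R = v/R = 0.04319 m/day, D_R = D/R = 0.02919 m²/day.
Peak time from v_R²t² + 2D_R t − x² = 0: t = (√(D_R² + v_R²x²) − D_R)/v_R².
√(D_R² + v_R²x²) = √(0.02919² + 0.04319² × 85.5²) = 3.693; v_R² = 0.001865.
t = (3.693 − 0.02919)/0.001865 = 1960 days.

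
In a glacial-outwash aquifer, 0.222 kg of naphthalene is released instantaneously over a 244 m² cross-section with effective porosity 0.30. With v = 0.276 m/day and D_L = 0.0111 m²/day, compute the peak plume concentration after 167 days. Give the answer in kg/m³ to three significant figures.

The peak of an instantaneous 1D plume sits at x = vt; there the Gaussian factor is 1 and C_max = M/(n_e·A·√(4πDt)), where n_e·A is the pore area the mass is dissolved in.
√(4πDt) = √(4π × 0.0111 × 167) = 4.826 m, so C_max = 0.222/(0.30 × 244 × 4.826) = 0.000628 kg/m³.

0.000628 kg/m³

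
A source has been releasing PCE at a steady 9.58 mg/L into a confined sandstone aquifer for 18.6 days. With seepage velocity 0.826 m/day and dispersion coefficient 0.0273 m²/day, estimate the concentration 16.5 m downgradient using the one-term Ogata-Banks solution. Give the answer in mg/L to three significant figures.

For a continuous step input, C/C₀ ≈ ½·erfc((x−vt)/(2√(Dt))).
vt = 0.826 × 18.6 = 15.3636 m and 2√(Dt) = 2√(0.0273 × 18.6) = 1.425 m.
Argument (x−vt)/(2√(Dt)) = (16.5 − 15.3636)/1.425 = 0.7975; ½·erfc(0.7975) = 0.1297.
C = 9.58 × 0.1297 = 1.24 mg/L.

1.24 mg/L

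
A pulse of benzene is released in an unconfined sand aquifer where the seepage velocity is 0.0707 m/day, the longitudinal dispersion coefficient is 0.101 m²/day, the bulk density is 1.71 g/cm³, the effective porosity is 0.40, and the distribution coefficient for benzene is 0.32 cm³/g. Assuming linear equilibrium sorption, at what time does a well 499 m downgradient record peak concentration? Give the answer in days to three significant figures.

Retardation factor R = 1 + ρ_b·K_d/n = 1 + 1.71 × 0.32/0.40 = 2.368.
Sorption retards both mechanisms: v_R = v/R = 0.02986 m/day, D_R = D/R = 0.04265 m²/day.
Peak time from v_R²t² + 2D_R t − x² = 0: t = (√(D_R² + v_R²x²) − D_R)/v_R².
√(D_R² + v_R²x²) = √(0.04265² + 0.02986² × 499²) = 14.90; v_R² = 0.0008916.
t = (14.90 − 0.04265)/0.0008916 = 16700 days.

16700 days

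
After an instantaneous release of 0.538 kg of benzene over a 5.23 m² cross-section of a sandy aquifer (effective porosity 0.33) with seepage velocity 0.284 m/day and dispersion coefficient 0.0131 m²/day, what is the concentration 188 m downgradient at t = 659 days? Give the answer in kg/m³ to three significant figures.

0.0293 kg/m³

For an instantaneous plane source, C(x,t) = M/(n_e·A·√(4πDt)) · exp(−(x−vt)²/(4Dt)), with n_e·A the pore (flow) area.
Plume center vt = 0.284 × 659 = 187.156 m, so the well at 188 m is 0.844 m downgradient of the peak.
√(4πDt) = 10.42 m, giving peak height M/(n_e·A·√(4πDt)) = 0.538/(0.33 × 5.23 × 10.42) = 0.02992 kg/m³.
(x−vt)²/(4Dt) = (0.844)²/(4 × 0.0131 × 659) = 0.02063; exp(−0.02063) = 0.9796.
C = 0.02992 × 0.9796 = 0.0293 kg/m³.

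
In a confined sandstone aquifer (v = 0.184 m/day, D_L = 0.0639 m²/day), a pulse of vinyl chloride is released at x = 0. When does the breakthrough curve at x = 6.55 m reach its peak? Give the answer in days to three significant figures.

For the 1D instantaneous-source solution, setting ∂C/∂t = 0 at fixed x gives v²t² + 2Dt − x² = 0, so t = (√(D² + v²x²) − D)/v².
√(D² + v²x²) = √(0.0639² + 0.184² × 6.55²) = 1.207; v² = 0.033856.
t = (1.207 − 0.0639)/0.033856 = 33.8 days (vs. the pure-advection estimate x/v = 35.6 d).

33.8 days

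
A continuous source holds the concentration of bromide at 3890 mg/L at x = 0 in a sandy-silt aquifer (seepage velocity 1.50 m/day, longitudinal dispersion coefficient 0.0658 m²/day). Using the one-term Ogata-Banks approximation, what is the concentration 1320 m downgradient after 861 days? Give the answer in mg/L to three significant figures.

For a continuous step input, C/C₀ ≈ ½·erfc((x−vt)/(2√(Dt))).
vt = 1.50 × 861 = 1291.5 m and 2√(Dt) = 2√(0.0658 × 861) = 15.05 m.
Argument (x−vt)/(2√(Dt)) = (1320 − 1291.5)/15.05 = 1.894; ½·erfc(1.894) = 0.003697.
C = 3890 × 0.003697 = 14.4 mg/L.

14.4 mg/L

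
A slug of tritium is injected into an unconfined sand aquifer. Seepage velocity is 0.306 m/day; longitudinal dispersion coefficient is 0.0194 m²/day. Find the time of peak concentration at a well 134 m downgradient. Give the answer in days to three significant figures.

438 days

For the 1D instantaneous-source solution, setting ∂C/∂t = 0 at fixed x gives v²t² + 2Dt − x² = 0, so t = (√(D² + v²x²) − D)/v².
√(D² + v²x²) = √(0.0194² + 0.306² × 134²) = 41.00; v² = 0.093636.
t = (41.00 − 0.0194)/0.093636 = 438 days (vs. the pure-advection estimate x/v = 438 d).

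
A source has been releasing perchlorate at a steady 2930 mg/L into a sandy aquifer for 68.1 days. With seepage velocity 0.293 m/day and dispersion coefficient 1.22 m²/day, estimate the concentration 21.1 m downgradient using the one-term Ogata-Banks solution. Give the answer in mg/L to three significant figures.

1360 mg/L

For a continuous step input, C/C₀ ≈ ½·erfc((x−vt)/(2√(Dt))).
vt = 0.293 × 68.1 = 19.9533 m and 2√(Dt) = 2√(1.22 × 68.1) = 18.23 m.
Argument (x−vt)/(2√(Dt)) = (21.1 − 19.9533)/18.23 = 0.06290; ½·erfc(0.06290) = 0.4646.
C = 2930 × 0.4646 = 1360 mg/L.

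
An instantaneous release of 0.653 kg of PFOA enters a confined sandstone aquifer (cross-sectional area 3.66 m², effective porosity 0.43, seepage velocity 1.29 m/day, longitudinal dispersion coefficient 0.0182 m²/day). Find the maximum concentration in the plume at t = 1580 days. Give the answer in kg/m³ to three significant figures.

The peak of an instantaneous 1D plume sits at x = vt; there the Gaussian factor is 1 and C_max = M/(n_e·A·√(4πDt)), where n_e·A is the pore area the mass is dissolved in.
√(4πDt) = √(4π × 0.0182 × 1580) = 19.01 m, so C_max = 0.653/(0.43 × 3.66 × 19.01) = 0.0218 kg/m³.

0.0218 kg/m³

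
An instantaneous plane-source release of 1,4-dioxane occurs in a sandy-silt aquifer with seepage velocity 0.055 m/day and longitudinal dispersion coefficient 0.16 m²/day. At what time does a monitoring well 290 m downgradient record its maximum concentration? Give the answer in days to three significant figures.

For the 1D instantaneous-source solution, setting ∂C/∂t = 0 at fixed x gives v²t² + 2Dt − x² = 0, so t = (√(D² + v²x²) − D)/v².
√(D² + v²x²) = √(0.16² + 0.055² × 290²) = 15.95; v² = 0.003025.
t = (15.95 − 0.16)/0.003025 = 5220 days (vs. the pure-advection estimate x/v = 5270 d).

5220 days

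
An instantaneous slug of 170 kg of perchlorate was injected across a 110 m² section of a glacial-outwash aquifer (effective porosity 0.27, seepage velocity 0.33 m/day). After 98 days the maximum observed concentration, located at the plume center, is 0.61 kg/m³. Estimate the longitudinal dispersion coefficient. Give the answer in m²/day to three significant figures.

At the plume center C_max = M/(n_e·A·√(4πDt)), so D = M²/(4πt·(n_e·A·C_max)²).
n_e·A·C_max = 0.27 × 110 × 0.61 = 18.12 kg/m.
D = 170²/(4π × 98 × 18.12²) = 0.0715 m²/day.

0.0715 m²/day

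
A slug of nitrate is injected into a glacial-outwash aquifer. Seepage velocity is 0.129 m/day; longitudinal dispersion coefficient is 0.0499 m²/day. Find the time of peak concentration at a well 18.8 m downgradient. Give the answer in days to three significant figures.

143 days

For the 1D instantaneous-source solution, setting ∂C/∂t = 0 at fixed x gives v²t² + 2Dt − x² = 0, so t = (√(D² + v²x²) − D)/v².
√(D² + v²x²) = √(0.0499² + 0.129² × 18.8²) = 2.426; v² = 0.016641.
t = (2.426 − 0.0499)/0.016641 = 143 days (vs. the pure-advection estimate x/v = 146 d).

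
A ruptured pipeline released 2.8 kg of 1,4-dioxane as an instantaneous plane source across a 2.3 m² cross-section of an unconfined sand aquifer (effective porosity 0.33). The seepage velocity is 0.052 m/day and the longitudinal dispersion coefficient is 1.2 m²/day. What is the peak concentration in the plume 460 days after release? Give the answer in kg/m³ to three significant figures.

The peak of an instantaneous 1D plume sits at x = vt; there the Gaussian factor is 1 and C_max = M/(n_e·A·√(4πDt)), where n_e·A is the pore area the mass is dissolved in.
√(4πDt) = √(4π × 1.2 × 460) = 83.29 m, so C_max = 2.8/(0.33 × 2.3 × 83.29) = 0.0443 kg/m³.

0.0443 kg/m³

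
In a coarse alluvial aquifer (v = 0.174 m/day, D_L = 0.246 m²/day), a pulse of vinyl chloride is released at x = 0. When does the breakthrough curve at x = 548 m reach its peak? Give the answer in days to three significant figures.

3140 days

For the 1D instantaneous-source solution, setting ∂C/∂t = 0 at fixed x gives v²t² + 2Dt − x² = 0, so t = (√(D² + v²x²) − D)/v².
√(D² + v²x²) = √(0.246² + 0.174² × 548²) = 95.35; v² = 0.030276.
t = (95.35 − 0.246)/0.030276 = 3140 days (vs. the pure-advection estimate x/v = 3150 d).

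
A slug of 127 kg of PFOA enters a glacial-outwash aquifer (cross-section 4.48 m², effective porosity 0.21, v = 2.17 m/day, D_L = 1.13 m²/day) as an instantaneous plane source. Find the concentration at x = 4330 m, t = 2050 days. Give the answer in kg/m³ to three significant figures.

For an instantaneous plane source, C(x,t) = M/(n_e·A·√(4πDt)) · exp(−(x−vt)²/(4Dt)), with n_e·A the pore (flow) area.
Plume center vt = 2.17 × 2050 = 4448.5 m, so the well at 4330 m is 118.5 m upgradient of the peak.
√(4πDt) = 170.6 m, giving peak height M/(n_e·A·√(4πDt)) = 127/(0.21 × 4.48 × 170.6) = 0.7913 kg/m³.
(x−vt)²/(4Dt) = (-118.5)²/(4 × 1.13 × 2050) = 1.515; exp(−1.515) = 0.2198.
C = 0.7913 × 0.2198 = 0.174 kg/m³.

0.174 kg/m³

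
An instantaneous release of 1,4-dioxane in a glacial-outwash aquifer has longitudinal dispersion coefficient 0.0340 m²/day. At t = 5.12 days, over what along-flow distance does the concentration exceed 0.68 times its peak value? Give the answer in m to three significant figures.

1.04 m

The plume is Gaussian with σ = √(2Dt) = √(2 × 0.0340 × 5.12) = 0.5901 m.
C/C_peak = exp(−Δx²/(2σ²)) = 0.68 ⇒ Δx = σ·√(−2 ln 0.68) = 0.5901 × 0.8783 = 0.5183 m.
Width = 2Δx = 1.04 m.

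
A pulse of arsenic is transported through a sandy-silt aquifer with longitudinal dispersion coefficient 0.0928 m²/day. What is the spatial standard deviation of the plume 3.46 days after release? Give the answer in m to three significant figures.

0.801 m

Dispersive spreading gives a Gaussian with σ² = 2Dt; advection only shifts the center.
σ = √(2 × 0.0928 × 3.46) = 0.801 m.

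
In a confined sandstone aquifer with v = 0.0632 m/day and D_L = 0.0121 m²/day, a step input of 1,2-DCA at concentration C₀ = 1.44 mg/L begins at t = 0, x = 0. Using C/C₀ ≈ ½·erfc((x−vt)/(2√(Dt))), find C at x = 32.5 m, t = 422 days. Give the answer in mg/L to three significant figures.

0.0490 mg/L

For a continuous step input, C/C₀ ≈ ½·erfc((x−vt)/(2√(Dt))).
vt = 0.0632 × 422 = 26.6704 m and 2√(Dt) = 2√(0.0121 × 422) = 4.519 m.
Argument (x−vt)/(2√(Dt)) = (32.5 − 26.6704)/4.519 = 1.290; ½·erfc(1.290) = 0.03405.
C = 1.44 × 0.03405 = 0.0490 mg/L.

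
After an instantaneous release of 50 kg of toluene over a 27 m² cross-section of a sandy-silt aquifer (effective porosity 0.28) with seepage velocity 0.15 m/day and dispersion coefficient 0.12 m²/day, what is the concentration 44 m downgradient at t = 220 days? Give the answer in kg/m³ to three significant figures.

For an instantaneous plane source, C(x,t) = M/(n_e·A·√(4πDt)) · exp(−(x−vt)²/(4Dt)), with n_e·A the pore (flow) area.
Plume center vt = 0.15 × 220 = 33 m, so the well at 44 m is 11 m downgradient of the peak.
√(4πDt) = 18.21 m, giving peak height M/(n_e·A·√(4πDt)) = 50/(0.28 × 27 × 18.21) = 0.3632 kg/m³.
(x−vt)²/(4Dt) = (11)²/(4 × 0.12 × 220) = 1.146; exp(−1.146) = 0.3179.
C = 0.3632 × 0.3179 = 0.115 kg/m³.

0.115 kg/m³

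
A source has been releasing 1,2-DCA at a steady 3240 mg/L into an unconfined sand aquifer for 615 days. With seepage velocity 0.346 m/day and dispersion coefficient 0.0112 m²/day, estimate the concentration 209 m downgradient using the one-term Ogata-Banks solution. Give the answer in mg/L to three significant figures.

2740 mg/L

For a continuous step input, C/C₀ ≈ ½·erfc((x−vt)/(2√(Dt))).
vt = 0.346 × 615 = 212.79 m and 2√(Dt) = 2√(0.0112 × 615) = 5.249 m.
Argument (x−vt)/(2√(Dt)) = (209 − 212.79)/5.249 = -0.7220; ½·erfc(-0.7220) = 0.8464.
C = 3240 × 0.8464 = 2740 mg/L.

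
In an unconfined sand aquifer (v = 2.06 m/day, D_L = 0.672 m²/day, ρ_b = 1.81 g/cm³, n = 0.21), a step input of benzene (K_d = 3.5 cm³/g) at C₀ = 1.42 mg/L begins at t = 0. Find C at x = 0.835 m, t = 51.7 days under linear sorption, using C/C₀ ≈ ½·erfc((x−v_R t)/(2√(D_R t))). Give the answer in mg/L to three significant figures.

Retardation factor R = 1 + ρ_b·K_d/n = 1 + 1.81 × 3.5/0.21 = 31.17.
Sorption retards both mechanisms: v_R = v/R = 0.06609 m/day, D_R = D/R = 0.02156 m²/day.
v_R·t = 0.06609 × 51.7 = 3.416853 m; 2√(D_R t) = 2.112 m; argument = (0.835 − 3.416853)/2.112 = -1.222.
C = C₀ × ½·erfc(-1.222) = 1.42 × 0.9580 = 1.36 mg/L.

1.36 mg/L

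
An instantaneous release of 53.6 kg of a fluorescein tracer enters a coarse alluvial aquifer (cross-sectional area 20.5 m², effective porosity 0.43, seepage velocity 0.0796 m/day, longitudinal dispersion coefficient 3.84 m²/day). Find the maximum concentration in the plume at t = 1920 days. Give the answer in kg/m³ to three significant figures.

0.0200 kg/m³

The peak of an instantaneous 1D plume sits at x = vt; there the Gaussian factor is 1 and C_max = M/(n_e·A·√(4πDt)), where n_e·A is the pore area the mass is dissolved in.
√(4πDt) = √(4π × 3.84 × 1920) = 304.4 m, so C_max = 53.6/(0.43 × 20.5 × 304.4) = 0.0200 kg/m³.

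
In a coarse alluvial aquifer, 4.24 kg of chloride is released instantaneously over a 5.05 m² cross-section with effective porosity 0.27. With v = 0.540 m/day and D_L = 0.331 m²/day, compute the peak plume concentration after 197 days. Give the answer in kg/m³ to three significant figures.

0.109 kg/m³

The peak of an instantaneous 1D plume sits at x = vt; there the Gaussian factor is 1 and C_max = M/(n_e·A·√(4πDt)), where n_e·A is the pore area the mass is dissolved in.
√(4πDt) = √(4π × 0.331 × 197) = 28.63 m, so C_max = 4.24/(0.27 × 5.05 × 28.63) = 0.109 kg/m³.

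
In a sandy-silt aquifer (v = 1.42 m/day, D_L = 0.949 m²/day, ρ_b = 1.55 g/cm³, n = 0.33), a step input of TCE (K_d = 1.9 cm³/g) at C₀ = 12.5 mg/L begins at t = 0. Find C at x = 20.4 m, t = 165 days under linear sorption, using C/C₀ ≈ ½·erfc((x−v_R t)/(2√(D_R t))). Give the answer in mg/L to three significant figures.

8.95 mg/L

Retardation factor R = 1 + ρ_b·K_d/n = 1 + 1.55 × 1.9/0.33 = 9.924.
Sorption retards both mechanisms: v_R = v/R = 0.1431 m/day, D_R = D/R = 0.09563 m²/day.
v_R·t = 0.1431 × 165 = 23.6115 m; 2√(D_R t) = 7.945 m; argument = (20.4 − 23.6115)/7.945 = -0.4042.
C = C₀ × ½·erfc(-0.4042) = 12.5 × 0.7162 = 8.95 mg/L.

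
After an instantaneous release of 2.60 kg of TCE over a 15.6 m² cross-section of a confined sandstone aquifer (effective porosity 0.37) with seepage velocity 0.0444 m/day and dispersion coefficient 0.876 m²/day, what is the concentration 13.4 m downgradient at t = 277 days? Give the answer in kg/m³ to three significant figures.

0.00815 kg/m³

For an instantaneous plane source, C(x,t) = M/(n_e·A·√(4πDt)) · exp(−(x−vt)²/(4Dt)), with n_e·A the pore (flow) area.
Plume center vt = 0.0444 × 277 = 12.2988 m, so the well at 13.4 m is 1.1012 m downgradient of the peak.
√(4πDt) = 55.22 m, giving peak height M/(n_e·A·√(4πDt)) = 2.60/(0.37 × 15.6 × 55.22) = 0.008157 kg/m³.
(x−vt)²/(4Dt) = (1.1012)²/(4 × 0.876 × 277) = 0.001249; exp(−0.001249) = 0.9988.
C = 0.008157 × 0.9988 = 0.00815 kg/m³.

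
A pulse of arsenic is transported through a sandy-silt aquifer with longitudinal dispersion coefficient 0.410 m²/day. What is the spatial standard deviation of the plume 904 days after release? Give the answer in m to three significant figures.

Dispersive spreading gives a Gaussian with σ² = 2Dt; advection only shifts the center.
σ = √(2 × 0.410 × 904) = 27.2 m.

27.2 m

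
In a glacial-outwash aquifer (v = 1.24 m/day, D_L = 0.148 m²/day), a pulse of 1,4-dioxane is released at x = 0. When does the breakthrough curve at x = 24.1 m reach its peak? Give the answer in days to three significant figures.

For the 1D instantaneous-source solution, setting ∂C/∂t = 0 at fixed x gives v²t² + 2Dt − x² = 0, so t = (√(D² + v²x²) − D)/v².
√(D² + v²x²) = √(0.148² + 1.24² × 24.1²) = 29.88; v² = 1.5376.
t = (29.88 − 0.148)/1.5376 = 19.3 days (vs. the pure-advection estimate x/v = 19.4 d).

19.3 days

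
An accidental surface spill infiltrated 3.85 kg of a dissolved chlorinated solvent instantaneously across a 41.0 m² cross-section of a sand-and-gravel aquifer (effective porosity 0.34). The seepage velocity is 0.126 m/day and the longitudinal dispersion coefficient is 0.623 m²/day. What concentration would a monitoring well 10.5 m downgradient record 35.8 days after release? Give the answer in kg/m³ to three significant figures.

For an instantaneous plane source, C(x,t) = M/(n_e·A·√(4πDt)) · exp(−(x−vt)²/(4Dt)), with n_e·A the pore (flow) area.
Plume center vt = 0.126 × 35.8 = 4.5108 m, so the well at 10.5 m is 5.9892 m downgradient of the peak.
√(4πDt) = 16.74 m, giving peak height M/(n_e·A·√(4πDt)) = 3.85/(0.34 × 41.0 × 16.74) = 0.01650 kg/m³.
(x−vt)²/(4Dt) = (5.9892)²/(4 × 0.623 × 35.8) = 0.4021; exp(−0.4021) = 0.6689.
C = 0.01650 × 0.6689 = 0.0110 kg/m³.

0.0110 kg/m³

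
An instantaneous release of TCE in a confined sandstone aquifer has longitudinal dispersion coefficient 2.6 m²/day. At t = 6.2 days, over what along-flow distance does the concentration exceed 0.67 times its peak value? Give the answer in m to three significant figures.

10.2 m

The plume is Gaussian with σ = √(2Dt) = √(2 × 2.6 × 6.2) = 5.678 m.
C/C_peak = exp(−Δx²/(2σ²)) = 0.67 ⇒ Δx = σ·√(−2 ln 0.67) = 5.678 × 0.8950 = 5.082 m.
Width = 2Δx = 10.2 m.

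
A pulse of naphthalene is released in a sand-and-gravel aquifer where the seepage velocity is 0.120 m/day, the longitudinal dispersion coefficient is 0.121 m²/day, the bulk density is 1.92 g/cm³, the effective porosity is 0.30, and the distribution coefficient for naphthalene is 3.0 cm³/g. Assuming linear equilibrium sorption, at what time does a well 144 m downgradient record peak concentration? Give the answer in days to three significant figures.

24100 days

Retardation factor R = 1 + ρ_b·K_d/n = 1 + 1.92 × 3.0/0.30 = 20.20.
Sorption retards both mechanisms: v_R = v/R = 0.005941 m/day, D_R = D/R = 0.005990 m²/day.
Peak time from v_R²t² + 2D_R t − x² = 0: t = (√(D_R² + v_R²x²) − D_R)/v_R².
√(D_R² + v_R²x²) = √(0.005990² + 0.005941² × 144²) = 0.8555; v_R² = 3.530e-05.
t = (0.8555 − 0.005990)/3.530e-05 = 24100 days.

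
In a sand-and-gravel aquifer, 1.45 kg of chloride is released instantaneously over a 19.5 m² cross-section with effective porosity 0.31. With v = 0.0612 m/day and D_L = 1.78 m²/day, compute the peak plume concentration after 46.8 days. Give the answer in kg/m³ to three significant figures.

0.00741 kg/m³

The peak of an instantaneous 1D plume sits at x = vt; there the Gaussian factor is 1 and C_max = M/(n_e·A·√(4πDt)), where n_e·A is the pore area the mass is dissolved in.
√(4πDt) = √(4π × 1.78 × 46.8) = 32.35 m, so C_max = 1.45/(0.31 × 19.5 × 32.35) = 0.00741 kg/m³.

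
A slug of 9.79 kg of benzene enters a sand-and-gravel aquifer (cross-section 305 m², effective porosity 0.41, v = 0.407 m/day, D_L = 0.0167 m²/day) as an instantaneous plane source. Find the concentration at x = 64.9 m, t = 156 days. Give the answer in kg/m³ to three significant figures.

0.0113 kg/m³

For an instantaneous plane source, C(x,t) = M/(n_e·A·√(4πDt)) · exp(−(x−vt)²/(4Dt)), with n_e·A the pore (flow) area.
Plume center vt = 0.407 × 156 = 63.492 m, so the well at 64.9 m is 1.408 m downgradient of the peak.
√(4πDt) = 5.722 m, giving peak height M/(n_e·A·√(4πDt)) = 9.79/(0.41 × 305 × 5.722) = 0.01368 kg/m³.
(x−vt)²/(4Dt) = (1.408)²/(4 × 0.0167 × 156) = 0.1902; exp(−0.1902) = 0.8268.
C = 0.01368 × 0.8268 = 0.0113 kg/m³.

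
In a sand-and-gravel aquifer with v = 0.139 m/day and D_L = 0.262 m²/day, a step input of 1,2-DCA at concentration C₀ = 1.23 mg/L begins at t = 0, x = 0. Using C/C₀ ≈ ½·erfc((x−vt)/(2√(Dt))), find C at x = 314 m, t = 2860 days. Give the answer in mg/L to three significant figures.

For a continuous step input, C/C₀ ≈ ½·erfc((x−vt)/(2√(Dt))).
vt = 0.139 × 2860 = 397.54 m and 2√(Dt) = 2√(0.262 × 2860) = 54.75 m.
Argument (x−vt)/(2√(Dt)) = (314 − 397.54)/54.75 = -1.526; ½·erfc(-1.526) = 0.9845.
C = 1.23 × 0.9845 = 1.21 mg/L.

1.21 mg/L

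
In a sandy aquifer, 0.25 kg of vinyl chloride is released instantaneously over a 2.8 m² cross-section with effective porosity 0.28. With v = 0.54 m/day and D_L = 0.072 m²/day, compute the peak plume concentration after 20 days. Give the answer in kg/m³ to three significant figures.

The peak of an instantaneous 1D plume sits at x = vt; there the Gaussian factor is 1 and C_max = M/(n_e·A·√(4πDt)), where n_e·A is the pore area the mass is dissolved in.
√(4πDt) = √(4π × 0.072 × 20) = 4.254 m, so C_max = 0.25/(0.28 × 2.8 × 4.254) = 0.0750 kg/m³.

0.0750 kg/m³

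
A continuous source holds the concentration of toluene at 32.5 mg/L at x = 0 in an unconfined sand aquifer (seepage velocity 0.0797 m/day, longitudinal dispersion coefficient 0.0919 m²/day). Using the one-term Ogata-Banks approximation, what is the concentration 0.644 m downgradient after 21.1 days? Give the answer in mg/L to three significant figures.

22.8 mg/L

For a continuous step input, C/C₀ ≈ ½·erfc((x−vt)/(2√(Dt))).
vt = 0.0797 × 21.1 = 1.68167 m and 2√(Dt) = 2√(0.0919 × 21.1) = 2.785 m.
Argument (x−vt)/(2√(Dt)) = (0.644 − 1.68167)/2.785 = -0.3726; ½·erfc(-0.3726) = 0.7009.
C = 32.5 × 0.7009 = 22.8 mg/L.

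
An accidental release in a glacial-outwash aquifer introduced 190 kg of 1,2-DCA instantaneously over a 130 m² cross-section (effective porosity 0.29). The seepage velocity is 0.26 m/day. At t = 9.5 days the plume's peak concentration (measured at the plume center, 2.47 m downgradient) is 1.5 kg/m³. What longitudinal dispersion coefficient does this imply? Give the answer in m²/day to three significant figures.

At the plume center C_max = M/(n_e·A·√(4πDt)), so D = M²/(4πt·(n_e·A·C_max)²).
n_e·A·C_max = 0.29 × 130 × 1.5 = 56.55 kg/m.
D = 190²/(4π × 9.5 × 56.55²) = 0.0946 m²/day.

0.0946 m²/day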